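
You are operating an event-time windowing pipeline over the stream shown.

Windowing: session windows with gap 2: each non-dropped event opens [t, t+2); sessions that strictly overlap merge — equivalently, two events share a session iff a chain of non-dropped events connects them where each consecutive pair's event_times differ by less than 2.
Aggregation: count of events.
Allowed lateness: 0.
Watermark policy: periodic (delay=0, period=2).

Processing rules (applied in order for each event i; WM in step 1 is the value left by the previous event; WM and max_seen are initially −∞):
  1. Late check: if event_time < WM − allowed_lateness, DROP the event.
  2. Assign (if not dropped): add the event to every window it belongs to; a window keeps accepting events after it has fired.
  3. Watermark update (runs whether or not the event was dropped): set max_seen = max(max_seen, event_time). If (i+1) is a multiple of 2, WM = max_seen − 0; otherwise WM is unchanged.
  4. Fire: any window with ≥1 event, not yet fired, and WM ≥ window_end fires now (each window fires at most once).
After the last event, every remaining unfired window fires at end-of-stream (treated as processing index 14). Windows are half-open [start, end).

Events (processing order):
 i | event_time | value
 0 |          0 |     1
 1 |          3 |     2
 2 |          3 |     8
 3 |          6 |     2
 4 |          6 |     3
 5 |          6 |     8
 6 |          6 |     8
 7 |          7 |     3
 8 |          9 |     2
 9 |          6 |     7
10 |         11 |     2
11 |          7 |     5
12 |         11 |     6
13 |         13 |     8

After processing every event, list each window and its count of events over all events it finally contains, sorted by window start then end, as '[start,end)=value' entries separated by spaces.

i=0 t=0 v=1: → [0,2); WM=−∞
i=1 t=3 v=2: → [3,5); WM=3
i=2 t=3 v=8: → [3,5); WM=3
i=3 t=6 v=2: → [6,8); WM=6
i=4 t=6 v=3: → [6,8); WM=6
i=5 t=6 v=8: → [6,8); WM=6
i=6 t=6 v=8: → [6,8); WM=6
i=7 t=7 v=3: → [6,9); WM=7
i=8 t=9 v=2: → [9,11); WM=7
i=9 t=6 v=7: DROP (t<7-0); WM=9
i=10 t=11 v=2: → [11,13); WM=9
i=11 t=7 v=5: DROP (t<9-0); WM=11
i=12 t=11 v=6: → [11,13); WM=11
i=13 t=13 v=8: → [13,15); WM=13

[0,2)=1 [3,5)=2 [6,9)=5 [9,11)=1 [11,13)=2 [13,15)=1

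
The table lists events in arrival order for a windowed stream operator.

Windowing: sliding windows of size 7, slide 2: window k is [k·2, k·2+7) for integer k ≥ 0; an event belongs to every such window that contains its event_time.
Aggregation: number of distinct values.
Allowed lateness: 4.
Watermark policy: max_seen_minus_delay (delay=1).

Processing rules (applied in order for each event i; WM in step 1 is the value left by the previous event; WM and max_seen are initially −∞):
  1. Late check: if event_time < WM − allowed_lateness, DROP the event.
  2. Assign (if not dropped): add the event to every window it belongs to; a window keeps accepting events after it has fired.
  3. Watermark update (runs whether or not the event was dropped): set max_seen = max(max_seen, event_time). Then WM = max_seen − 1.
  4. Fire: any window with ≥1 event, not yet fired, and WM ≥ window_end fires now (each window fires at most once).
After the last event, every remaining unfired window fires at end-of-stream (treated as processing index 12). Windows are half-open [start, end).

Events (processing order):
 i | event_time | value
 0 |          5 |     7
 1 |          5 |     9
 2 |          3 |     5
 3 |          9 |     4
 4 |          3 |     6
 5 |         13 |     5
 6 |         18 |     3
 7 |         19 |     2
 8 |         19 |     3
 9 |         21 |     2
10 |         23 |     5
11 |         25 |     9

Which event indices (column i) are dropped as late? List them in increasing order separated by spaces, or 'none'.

4

i=0 t=5 v=7: → [4,11),[2,9),[0,7); WM=4
i=1 t=5 v=9: → [4,11),[2,9),[0,7); WM=4
i=2 t=3 v=5: → [2,9),[0,7); WM=4
i=3 t=9 v=4: → [8,15),[6,13),[4,11); WM=8; [0,7) fires=3
i=4 t=3 v=6: DROP (t<8-4); WM=8
i=5 t=13 v=5: → [12,19),[10,17),[8,15); WM=12; [2,9) fires=3 [4,11) fires=3
i=6 t=18 v=3: → [18,25),[16,23),[14,21),[12,19); WM=17; [6,13) fires=1 [8,15) fires=2 [10,17) fires=1
i=7 t=19 v=2: → [18,25),[16,23),[14,21); WM=18
i=8 t=19 v=3: → [18,25),[16,23),[14,21); WM=18
i=9 t=21 v=2: → [20,27),[18,25),[16,23); WM=20; [12,19) fires=2
i=10 t=23 v=5: → [22,29),[20,27),[18,25); WM=22; [14,21) fires=2
i=11 t=25 v=9: → [24,31),[22,29),[20,27); WM=24; [16,23) fires=2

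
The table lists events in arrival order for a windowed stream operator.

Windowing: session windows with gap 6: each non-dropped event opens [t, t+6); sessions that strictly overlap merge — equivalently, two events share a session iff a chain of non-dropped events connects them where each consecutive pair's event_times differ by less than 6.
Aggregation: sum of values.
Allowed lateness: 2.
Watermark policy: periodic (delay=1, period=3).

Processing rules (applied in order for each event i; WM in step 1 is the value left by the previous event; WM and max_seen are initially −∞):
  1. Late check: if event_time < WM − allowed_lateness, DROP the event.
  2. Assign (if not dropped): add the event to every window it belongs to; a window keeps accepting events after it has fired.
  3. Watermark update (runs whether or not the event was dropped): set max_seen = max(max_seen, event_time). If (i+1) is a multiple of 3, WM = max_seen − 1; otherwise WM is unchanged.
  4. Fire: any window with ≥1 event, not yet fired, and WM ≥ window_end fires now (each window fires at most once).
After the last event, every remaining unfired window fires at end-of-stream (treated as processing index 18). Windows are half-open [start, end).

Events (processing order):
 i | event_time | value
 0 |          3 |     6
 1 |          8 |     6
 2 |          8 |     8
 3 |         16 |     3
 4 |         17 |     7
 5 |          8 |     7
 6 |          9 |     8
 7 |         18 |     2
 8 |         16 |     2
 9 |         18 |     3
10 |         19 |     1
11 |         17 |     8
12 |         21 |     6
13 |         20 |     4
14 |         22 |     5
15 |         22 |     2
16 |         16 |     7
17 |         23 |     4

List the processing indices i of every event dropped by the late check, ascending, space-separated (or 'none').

i=0 t=3 v=6: → [3,9); WM=−∞
i=1 t=8 v=6: → [3,14); WM=−∞
i=2 t=8 v=8: → [3,14); WM=7
i=3 t=16 v=3: → [16,22); WM=7
i=4 t=17 v=7: → [16,23); WM=7
i=5 t=8 v=7: → [3,14); WM=16
i=6 t=9 v=8: DROP (t<16-2); WM=16
i=7 t=18 v=2: → [16,24); WM=16
i=8 t=16 v=2: → [16,24); WM=17
i=9 t=18 v=3: → [16,24); WM=17
i=10 t=19 v=1: → [16,25); WM=17
i=11 t=17 v=8: → [16,25); WM=18
i=12 t=21 v=6: → [16,27); WM=18
i=13 t=20 v=4: → [16,27); WM=18
i=14 t=22 v=5: → [16,28); WM=21
i=15 t=22 v=2: → [16,28); WM=21
i=16 t=16 v=7: DROP (t<21-2); WM=21
i=17 t=23 v=4: → [16,29); WM=22

6 16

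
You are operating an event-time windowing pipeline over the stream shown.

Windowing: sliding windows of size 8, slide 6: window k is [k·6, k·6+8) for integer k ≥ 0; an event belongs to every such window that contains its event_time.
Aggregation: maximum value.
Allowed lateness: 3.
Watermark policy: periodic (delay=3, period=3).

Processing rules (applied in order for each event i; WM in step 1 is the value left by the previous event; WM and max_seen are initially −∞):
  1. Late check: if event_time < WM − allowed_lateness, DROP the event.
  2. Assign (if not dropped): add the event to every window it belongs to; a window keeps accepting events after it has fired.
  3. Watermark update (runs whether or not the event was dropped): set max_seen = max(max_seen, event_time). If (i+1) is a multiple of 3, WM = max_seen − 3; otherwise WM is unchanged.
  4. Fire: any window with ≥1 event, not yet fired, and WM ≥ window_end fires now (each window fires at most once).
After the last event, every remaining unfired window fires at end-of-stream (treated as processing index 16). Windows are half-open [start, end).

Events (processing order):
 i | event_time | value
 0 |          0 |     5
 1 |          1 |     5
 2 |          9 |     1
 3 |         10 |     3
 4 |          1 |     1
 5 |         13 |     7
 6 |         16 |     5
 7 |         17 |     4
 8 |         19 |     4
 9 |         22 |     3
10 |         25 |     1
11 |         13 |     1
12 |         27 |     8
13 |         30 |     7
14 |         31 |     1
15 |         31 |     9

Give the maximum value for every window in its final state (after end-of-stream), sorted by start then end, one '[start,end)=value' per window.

[0,8)=5 [6,14)=7 [12,20)=7 [18,26)=4 [24,32)=9 [30,38)=9

i=0 t=0 v=5: → [0,8); WM=−∞
i=1 t=1 v=5: → [0,8); WM=−∞
i=2 t=9 v=1: → [6,14); WM=6
i=3 t=10 v=3: → [6,14); WM=6
i=4 t=1 v=1: DROP (t<6-3); WM=6
i=5 t=13 v=7: → [12,20),[6,14); WM=10; [0,8) fires=5
i=6 t=16 v=5: → [12,20); WM=10
i=7 t=17 v=4: → [12,20); WM=10
i=8 t=19 v=4: → [18,26),[12,20); WM=16; [6,14) fires=7
i=9 t=22 v=3: → [18,26); WM=16
i=10 t=25 v=1: → [24,32),[18,26); WM=16
i=11 t=13 v=1: → [12,20),[6,14); WM=22; [12,20) fires=7
i=12 t=27 v=8: → [24,32); WM=22
i=13 t=30 v=7: → [30,38),[24,32); WM=22
i=14 t=31 v=1: → [30,38),[24,32); WM=28; [18,26) fires=4
i=15 t=31 v=9: → [30,38),[24,32); WM=28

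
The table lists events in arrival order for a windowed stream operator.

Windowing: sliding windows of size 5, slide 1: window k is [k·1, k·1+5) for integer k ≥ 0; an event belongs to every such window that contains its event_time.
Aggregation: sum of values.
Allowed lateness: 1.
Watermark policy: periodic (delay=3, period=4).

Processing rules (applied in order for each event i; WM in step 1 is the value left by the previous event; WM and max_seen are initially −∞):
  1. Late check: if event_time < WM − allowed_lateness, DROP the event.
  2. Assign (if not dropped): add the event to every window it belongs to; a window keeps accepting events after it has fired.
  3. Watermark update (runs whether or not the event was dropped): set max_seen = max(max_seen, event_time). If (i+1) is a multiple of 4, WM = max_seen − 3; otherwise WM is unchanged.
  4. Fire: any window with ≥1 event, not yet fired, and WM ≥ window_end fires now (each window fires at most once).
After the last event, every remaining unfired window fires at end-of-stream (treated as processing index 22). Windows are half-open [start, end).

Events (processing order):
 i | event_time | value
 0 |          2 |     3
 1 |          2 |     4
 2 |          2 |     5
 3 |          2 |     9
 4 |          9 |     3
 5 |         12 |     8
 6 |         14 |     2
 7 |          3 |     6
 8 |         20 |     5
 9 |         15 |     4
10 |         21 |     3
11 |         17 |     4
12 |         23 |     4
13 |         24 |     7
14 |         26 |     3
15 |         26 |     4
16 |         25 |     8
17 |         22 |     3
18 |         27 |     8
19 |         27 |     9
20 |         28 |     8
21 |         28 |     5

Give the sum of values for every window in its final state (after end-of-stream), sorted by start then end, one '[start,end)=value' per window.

i=0 t=2 v=3: → [2,7),[1,6),[0,5); WM=−∞
i=1 t=2 v=4: → [2,7),[1,6),[0,5); WM=−∞
i=2 t=2 v=5: → [2,7),[1,6),[0,5); WM=−∞
i=3 t=2 v=9: → [2,7),[1,6),[0,5); WM=-1
i=4 t=9 v=3: → [9,14),[8,13),[7,12),[6,11),[5,10); WM=-1
i=5 t=12 v=8: → [12,17),[11,16),[10,15),[9,14),[8,13); WM=-1
i=6 t=14 v=2: → [14,19),[13,18),[12,17),[11,16),[10,15); WM=-1
i=7 t=3 v=6: → [3,8),[2,7),[1,6),[0,5); WM=11; [0,5) fires=27 [1,6) fires=27 [2,7) fires=27 [3,8) fires=6 [5,10) fires=3 [6,11) fires=3
i=8 t=20 v=5: → [20,25),[19,24),[18,23),[17,22),[16,21); WM=11
i=9 t=15 v=4: → [15,20),[14,19),[13,18),[12,17),[11,16); WM=11
i=10 t=21 v=3: → [21,26),[20,25),[19,24),[18,23),[17,22); WM=11
i=11 t=17 v=4: → [17,22),[16,21),[15,20),[14,19),[13,18); WM=18; [7,12) fires=3 [8,13) fires=11 [9,14) fires=11 [10,15) fires=10 [11,16) fires=14 [12,17) fires=14 [13,18) fires=10
i=12 t=23 v=4: → [23,28),[22,27),[21,26),[20,25),[19,24); WM=18
i=13 t=24 v=7: → [24,29),[23,28),[22,27),[21,26),[20,25); WM=18
i=14 t=26 v=3: → [26,31),[25,30),[24,29),[23,28),[22,27); WM=18
i=15 t=26 v=4: → [26,31),[25,30),[24,29),[23,28),[22,27); WM=23; [14,19) fires=10 [15,20) fires=8 [16,21) fires=9 [17,22) fires=12 [18,23) fires=8
i=16 t=25 v=8: → [25,30),[24,29),[23,28),[22,27),[21,26); WM=23
i=17 t=22 v=3: → [22,27),[21,26),[20,25),[19,24),[18,23); WM=23
i=18 t=27 v=8: → [27,32),[26,31),[25,30),[24,29),[23,28); WM=23
i=19 t=27 v=9: → [27,32),[26,31),[25,30),[24,29),[23,28); WM=24; [19,24) fires=15
i=20 t=28 v=8: → [28,33),[27,32),[26,31),[25,30),[24,29); WM=24
i=21 t=28 v=5: → [28,33),[27,32),[26,31),[25,30),[24,29); WM=24

[0,5)=27 [1,6)=27 [2,7)=27 [3,8)=6 [5,10)=3 [6,11)=3 [7,12)=3 [8,13)=11 [9,14)=11 [10,15)=10 [11,16)=14 [12,17)=14 [13,18)=10 [14,19)=10 [15,20)=8 [16,21)=9 [17,22)=12 [18,23)=11 [19,24)=15 [20,25)=22 [21,26)=25 [22,27)=29 [23,28)=43 [24,29)=52 [25,30)=45 [26,31)=37 [27,32)=30 [28,33)=13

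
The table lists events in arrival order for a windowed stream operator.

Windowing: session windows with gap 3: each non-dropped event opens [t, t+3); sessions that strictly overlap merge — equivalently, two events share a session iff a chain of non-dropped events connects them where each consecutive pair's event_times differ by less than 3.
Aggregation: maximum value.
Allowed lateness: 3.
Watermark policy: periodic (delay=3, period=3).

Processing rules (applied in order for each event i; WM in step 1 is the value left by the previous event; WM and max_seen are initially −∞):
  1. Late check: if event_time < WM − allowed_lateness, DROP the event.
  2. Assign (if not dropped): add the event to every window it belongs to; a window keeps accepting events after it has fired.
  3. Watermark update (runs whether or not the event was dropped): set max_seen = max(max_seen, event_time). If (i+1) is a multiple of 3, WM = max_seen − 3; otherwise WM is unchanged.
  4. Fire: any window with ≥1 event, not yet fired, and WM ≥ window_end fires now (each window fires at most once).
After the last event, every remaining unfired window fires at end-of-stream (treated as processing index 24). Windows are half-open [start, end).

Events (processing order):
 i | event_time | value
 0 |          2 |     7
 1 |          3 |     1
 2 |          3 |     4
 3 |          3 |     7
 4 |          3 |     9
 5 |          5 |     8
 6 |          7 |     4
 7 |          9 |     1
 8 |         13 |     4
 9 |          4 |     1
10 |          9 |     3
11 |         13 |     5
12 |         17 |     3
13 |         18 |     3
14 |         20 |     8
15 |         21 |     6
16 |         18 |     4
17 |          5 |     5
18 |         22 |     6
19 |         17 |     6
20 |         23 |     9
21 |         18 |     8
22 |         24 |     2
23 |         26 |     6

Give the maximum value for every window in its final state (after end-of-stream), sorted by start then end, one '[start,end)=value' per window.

[2,12)=9 [13,16)=5 [17,29)=9

i=0 t=2 v=7: → [2,5); WM=−∞
i=1 t=3 v=1: → [2,6); WM=−∞
i=2 t=3 v=4: → [2,6); WM=0
i=3 t=3 v=7: → [2,6); WM=0
i=4 t=3 v=9: → [2,6); WM=0
i=5 t=5 v=8: → [2,8); WM=2
i=6 t=7 v=4: → [2,10); WM=2
i=7 t=9 v=1: → [2,12); WM=2
i=8 t=13 v=4: → [13,16); WM=10
i=9 t=4 v=1: DROP (t<10-3); WM=10
i=10 t=9 v=3: → [2,12); WM=10
i=11 t=13 v=5: → [13,16); WM=10
i=12 t=17 v=3: → [17,20); WM=10
i=13 t=18 v=3: → [17,21); WM=10
i=14 t=20 v=8: → [17,23); WM=17
i=15 t=21 v=6: → [17,24); WM=17
i=16 t=18 v=4: → [17,24); WM=17
i=17 t=5 v=5: DROP (t<17-3); WM=18
i=18 t=22 v=6: → [17,25); WM=18
i=19 t=17 v=6: → [17,25); WM=18
i=20 t=23 v=9: → [17,26); WM=20
i=21 t=18 v=8: → [17,26); WM=20
i=22 t=24 v=2: → [17,27); WM=20
i=23 t=26 v=6: → [17,29); WM=23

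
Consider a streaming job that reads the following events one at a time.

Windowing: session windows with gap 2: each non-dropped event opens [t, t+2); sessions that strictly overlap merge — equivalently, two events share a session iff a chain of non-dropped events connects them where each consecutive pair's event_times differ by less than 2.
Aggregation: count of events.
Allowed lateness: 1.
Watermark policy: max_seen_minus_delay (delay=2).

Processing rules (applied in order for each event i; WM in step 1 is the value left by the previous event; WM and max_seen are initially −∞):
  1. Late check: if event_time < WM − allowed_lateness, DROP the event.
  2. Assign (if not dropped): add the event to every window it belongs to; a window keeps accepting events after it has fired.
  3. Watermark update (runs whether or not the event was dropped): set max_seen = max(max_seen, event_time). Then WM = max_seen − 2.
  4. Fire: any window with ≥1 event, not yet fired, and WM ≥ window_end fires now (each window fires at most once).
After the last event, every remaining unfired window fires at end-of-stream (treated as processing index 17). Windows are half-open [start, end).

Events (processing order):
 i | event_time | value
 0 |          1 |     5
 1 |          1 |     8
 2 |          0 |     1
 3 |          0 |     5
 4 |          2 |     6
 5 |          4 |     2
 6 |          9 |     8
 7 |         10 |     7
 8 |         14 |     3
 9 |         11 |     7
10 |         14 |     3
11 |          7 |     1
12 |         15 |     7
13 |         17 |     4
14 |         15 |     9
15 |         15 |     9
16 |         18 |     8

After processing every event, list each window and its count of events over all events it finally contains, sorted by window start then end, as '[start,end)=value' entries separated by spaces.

i=0 t=1 v=5: → [1,3); WM=-1
i=1 t=1 v=8: → [1,3); WM=-1
i=2 t=0 v=1: → [0,3); WM=-1
i=3 t=0 v=5: → [0,3); WM=-1
i=4 t=2 v=6: → [0,4); WM=0
i=5 t=4 v=2: → [4,6); WM=2
i=6 t=9 v=8: → [9,11); WM=7
i=7 t=10 v=7: → [9,12); WM=8
i=8 t=14 v=3: → [14,16); WM=12
i=9 t=11 v=7: → [9,13); WM=12
i=10 t=14 v=3: → [14,16); WM=12
i=11 t=7 v=1: DROP (t<12-1); WM=12
i=12 t=15 v=7: → [14,17); WM=13
i=13 t=17 v=4: → [17,19); WM=15
i=14 t=15 v=9: → [14,17); WM=15
i=15 t=15 v=9: → [14,17); WM=15
i=16 t=18 v=8: → [17,20); WM=16

[0,4)=5 [4,6)=1 [9,13)=3 [14,17)=5 [17,20)=2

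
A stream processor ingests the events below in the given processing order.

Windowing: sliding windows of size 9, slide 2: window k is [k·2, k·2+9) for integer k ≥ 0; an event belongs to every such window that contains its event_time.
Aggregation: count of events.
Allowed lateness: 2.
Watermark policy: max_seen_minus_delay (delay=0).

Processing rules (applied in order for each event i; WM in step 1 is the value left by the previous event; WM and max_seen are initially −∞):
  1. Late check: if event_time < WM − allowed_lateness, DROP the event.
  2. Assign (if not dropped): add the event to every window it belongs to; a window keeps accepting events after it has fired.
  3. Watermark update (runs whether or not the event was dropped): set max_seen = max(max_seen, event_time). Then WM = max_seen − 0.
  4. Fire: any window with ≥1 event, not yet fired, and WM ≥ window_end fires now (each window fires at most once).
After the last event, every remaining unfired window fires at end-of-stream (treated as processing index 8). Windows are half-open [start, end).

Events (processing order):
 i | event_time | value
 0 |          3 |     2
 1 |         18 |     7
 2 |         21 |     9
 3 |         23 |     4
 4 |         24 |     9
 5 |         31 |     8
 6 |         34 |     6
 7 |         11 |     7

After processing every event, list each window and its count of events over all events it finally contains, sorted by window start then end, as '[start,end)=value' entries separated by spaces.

[0,9)=1 [2,11)=1 [10,19)=1 [12,21)=1 [14,23)=2 [16,25)=4 [18,27)=4 [20,29)=3 [22,31)=2 [24,33)=2 [26,35)=2 [28,37)=2 [30,39)=2 [32,41)=1 [34,43)=1

i=0 t=3 v=2: → [2,11),[0,9); WM=3
i=1 t=18 v=7: → [18,27),[16,25),[14,23),[12,21),[10,19); WM=18; [0,9) fires=1 [2,11) fires=1
i=2 t=21 v=9: → [20,29),[18,27),[16,25),[14,23); WM=21; [10,19) fires=1 [12,21) fires=1
i=3 t=23 v=4: → [22,31),[20,29),[18,27),[16,25); WM=23; [14,23) fires=2
i=4 t=24 v=9: → [24,33),[22,31),[20,29),[18,27),[16,25); WM=24
i=5 t=31 v=8: → [30,39),[28,37),[26,35),[24,33); WM=31; [16,25) fires=4 [18,27) fires=4 [20,29) fires=3 [22,31) fires=2
i=6 t=34 v=6: → [34,43),[32,41),[30,39),[28,37),[26,35); WM=34; [24,33) fires=2
i=7 t=11 v=7: DROP (t<34-2); WM=34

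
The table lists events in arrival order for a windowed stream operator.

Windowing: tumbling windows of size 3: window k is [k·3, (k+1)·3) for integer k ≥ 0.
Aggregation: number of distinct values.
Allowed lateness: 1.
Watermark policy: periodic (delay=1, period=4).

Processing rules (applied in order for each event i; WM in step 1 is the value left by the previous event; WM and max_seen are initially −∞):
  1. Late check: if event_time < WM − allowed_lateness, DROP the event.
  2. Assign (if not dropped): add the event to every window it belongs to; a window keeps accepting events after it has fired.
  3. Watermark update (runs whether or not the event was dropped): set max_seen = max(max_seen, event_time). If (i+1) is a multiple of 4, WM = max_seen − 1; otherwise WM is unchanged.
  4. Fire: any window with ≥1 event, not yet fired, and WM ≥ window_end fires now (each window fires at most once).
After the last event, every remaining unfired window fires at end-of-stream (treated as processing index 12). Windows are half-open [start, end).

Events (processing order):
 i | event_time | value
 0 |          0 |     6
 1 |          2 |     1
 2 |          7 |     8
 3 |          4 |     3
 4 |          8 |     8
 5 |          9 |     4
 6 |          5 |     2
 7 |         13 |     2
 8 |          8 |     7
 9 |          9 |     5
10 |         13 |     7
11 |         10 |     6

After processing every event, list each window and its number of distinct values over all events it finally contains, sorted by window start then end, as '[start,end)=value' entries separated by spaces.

i=0 t=0 v=6: → [0,3); WM=−∞
i=1 t=2 v=1: → [0,3); WM=−∞
i=2 t=7 v=8: → [6,9); WM=−∞
i=3 t=4 v=3: → [3,6); WM=6; [0,3) fires=2 [3,6) fires=1
i=4 t=8 v=8: → [6,9); WM=6
i=5 t=9 v=4: → [9,12); WM=6
i=6 t=5 v=2: → [3,6); WM=6
i=7 t=13 v=2: → [12,15); WM=12; [6,9) fires=1 [9,12) fires=1
i=8 t=8 v=7: DROP (t<12-1); WM=12
i=9 t=9 v=5: DROP (t<12-1); WM=12
i=10 t=13 v=7: → [12,15); WM=12
i=11 t=10 v=6: DROP (t<12-1); WM=12

[0,3)=2 [3,6)=2 [6,9)=1 [9,12)=1 [12,15)=2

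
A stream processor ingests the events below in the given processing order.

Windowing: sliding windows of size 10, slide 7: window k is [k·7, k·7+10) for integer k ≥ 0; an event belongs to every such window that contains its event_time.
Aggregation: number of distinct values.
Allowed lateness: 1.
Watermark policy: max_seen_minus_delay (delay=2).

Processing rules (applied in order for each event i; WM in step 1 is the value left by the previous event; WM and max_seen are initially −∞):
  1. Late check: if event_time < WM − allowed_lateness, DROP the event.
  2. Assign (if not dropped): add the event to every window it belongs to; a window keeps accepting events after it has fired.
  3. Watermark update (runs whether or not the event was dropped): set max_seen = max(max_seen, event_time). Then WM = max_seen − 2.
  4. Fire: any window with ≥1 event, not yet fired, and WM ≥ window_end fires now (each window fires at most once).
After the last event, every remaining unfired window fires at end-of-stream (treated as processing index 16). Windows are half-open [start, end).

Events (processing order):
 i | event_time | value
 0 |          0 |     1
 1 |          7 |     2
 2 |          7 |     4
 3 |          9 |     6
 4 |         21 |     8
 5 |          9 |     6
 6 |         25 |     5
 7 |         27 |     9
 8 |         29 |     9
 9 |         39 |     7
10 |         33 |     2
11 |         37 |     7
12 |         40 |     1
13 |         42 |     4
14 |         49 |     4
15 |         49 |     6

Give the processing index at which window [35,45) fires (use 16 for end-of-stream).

i=0 t=0 v=1: → [0,10); WM=-2
i=1 t=7 v=2: → [7,17),[0,10); WM=5
i=2 t=7 v=4: → [7,17),[0,10); WM=5
i=3 t=9 v=6: → [7,17),[0,10); WM=7
i=4 t=21 v=8: → [21,31),[14,24); WM=19; [0,10) fires=4 [7,17) fires=3
i=5 t=9 v=6: DROP (t<19-1); WM=19
i=6 t=25 v=5: → [21,31); WM=23
i=7 t=27 v=9: → [21,31); WM=25; [14,24) fires=1
i=8 t=29 v=9: → [28,38),[21,31); WM=27
i=9 t=39 v=7: → [35,45); WM=37; [21,31) fires=3
i=10 t=33 v=2: DROP (t<37-1); WM=37
i=11 t=37 v=7: → [35,45),[28,38); WM=37
i=12 t=40 v=1: → [35,45); WM=38; [28,38) fires=2
i=13 t=42 v=4: → [42,52),[35,45); WM=40
i=14 t=49 v=4: → [49,59),[42,52); WM=47; [35,45) fires=3
i=15 t=49 v=6: → [49,59),[42,52); WM=47

14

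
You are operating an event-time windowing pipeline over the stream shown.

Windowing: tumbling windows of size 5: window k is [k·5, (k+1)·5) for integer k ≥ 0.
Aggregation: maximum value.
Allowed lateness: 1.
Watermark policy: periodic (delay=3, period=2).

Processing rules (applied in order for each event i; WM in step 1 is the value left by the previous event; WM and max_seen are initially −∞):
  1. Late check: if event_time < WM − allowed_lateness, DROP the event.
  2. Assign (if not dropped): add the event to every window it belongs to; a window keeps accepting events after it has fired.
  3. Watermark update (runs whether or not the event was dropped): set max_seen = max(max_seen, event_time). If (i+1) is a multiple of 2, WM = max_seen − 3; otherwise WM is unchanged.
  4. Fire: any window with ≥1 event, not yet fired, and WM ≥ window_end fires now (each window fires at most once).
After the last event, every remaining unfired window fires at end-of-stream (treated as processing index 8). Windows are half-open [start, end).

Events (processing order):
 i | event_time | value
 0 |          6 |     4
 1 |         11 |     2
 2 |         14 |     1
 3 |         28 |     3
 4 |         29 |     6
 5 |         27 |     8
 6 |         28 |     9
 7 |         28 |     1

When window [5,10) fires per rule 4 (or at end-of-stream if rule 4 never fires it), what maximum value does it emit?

4

i=0 t=6 v=4: → [5,10); WM=−∞
i=1 t=11 v=2: → [10,15); WM=8
i=2 t=14 v=1: → [10,15); WM=8
i=3 t=28 v=3: → [25,30); WM=25; [5,10) fires=4 [10,15) fires=2
i=4 t=29 v=6: → [25,30); WM=25
i=5 t=27 v=8: → [25,30); WM=26
i=6 t=28 v=9: → [25,30); WM=26
i=7 t=28 v=1: → [25,30); WM=26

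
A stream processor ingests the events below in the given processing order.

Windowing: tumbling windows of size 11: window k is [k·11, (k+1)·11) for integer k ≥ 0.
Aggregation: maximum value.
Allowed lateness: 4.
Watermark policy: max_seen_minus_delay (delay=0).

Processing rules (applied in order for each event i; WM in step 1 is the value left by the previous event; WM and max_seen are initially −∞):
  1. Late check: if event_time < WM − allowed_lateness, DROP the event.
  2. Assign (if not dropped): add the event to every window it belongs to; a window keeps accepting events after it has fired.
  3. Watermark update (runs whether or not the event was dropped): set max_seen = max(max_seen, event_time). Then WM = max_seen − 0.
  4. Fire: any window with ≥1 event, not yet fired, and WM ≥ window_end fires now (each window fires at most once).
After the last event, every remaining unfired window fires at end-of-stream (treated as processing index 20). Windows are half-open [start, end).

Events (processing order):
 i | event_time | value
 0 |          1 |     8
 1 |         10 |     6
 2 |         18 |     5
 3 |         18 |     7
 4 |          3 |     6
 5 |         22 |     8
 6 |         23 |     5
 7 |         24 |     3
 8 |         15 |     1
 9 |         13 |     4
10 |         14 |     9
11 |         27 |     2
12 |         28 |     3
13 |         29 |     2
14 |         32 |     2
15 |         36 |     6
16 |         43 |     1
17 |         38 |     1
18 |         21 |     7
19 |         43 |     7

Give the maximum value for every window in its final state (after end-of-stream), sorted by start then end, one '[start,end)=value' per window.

[0,11)=8 [11,22)=7 [22,33)=8 [33,44)=7

i=0 t=1 v=8: → [0,11); WM=1
i=1 t=10 v=6: → [0,11); WM=10
i=2 t=18 v=5: → [11,22); WM=18; [0,11) fires=8
i=3 t=18 v=7: → [11,22); WM=18
i=4 t=3 v=6: DROP (t<18-4); WM=18
i=5 t=22 v=8: → [22,33); WM=22; [11,22) fires=7
i=6 t=23 v=5: → [22,33); WM=23
i=7 t=24 v=3: → [22,33); WM=24
i=8 t=15 v=1: DROP (t<24-4); WM=24
i=9 t=13 v=4: DROP (t<24-4); WM=24
i=10 t=14 v=9: DROP (t<24-4); WM=24
i=11 t=27 v=2: → [22,33); WM=27
i=12 t=28 v=3: → [22,33); WM=28
i=13 t=29 v=2: → [22,33); WM=29
i=14 t=32 v=2: → [22,33); WM=32
i=15 t=36 v=6: → [33,44); WM=36; [22,33) fires=8
i=16 t=43 v=1: → [33,44); WM=43
i=17 t=38 v=1: DROP (t<43-4); WM=43
i=18 t=21 v=7: DROP (t<43-4); WM=43
i=19 t=43 v=7: → [33,44); WM=43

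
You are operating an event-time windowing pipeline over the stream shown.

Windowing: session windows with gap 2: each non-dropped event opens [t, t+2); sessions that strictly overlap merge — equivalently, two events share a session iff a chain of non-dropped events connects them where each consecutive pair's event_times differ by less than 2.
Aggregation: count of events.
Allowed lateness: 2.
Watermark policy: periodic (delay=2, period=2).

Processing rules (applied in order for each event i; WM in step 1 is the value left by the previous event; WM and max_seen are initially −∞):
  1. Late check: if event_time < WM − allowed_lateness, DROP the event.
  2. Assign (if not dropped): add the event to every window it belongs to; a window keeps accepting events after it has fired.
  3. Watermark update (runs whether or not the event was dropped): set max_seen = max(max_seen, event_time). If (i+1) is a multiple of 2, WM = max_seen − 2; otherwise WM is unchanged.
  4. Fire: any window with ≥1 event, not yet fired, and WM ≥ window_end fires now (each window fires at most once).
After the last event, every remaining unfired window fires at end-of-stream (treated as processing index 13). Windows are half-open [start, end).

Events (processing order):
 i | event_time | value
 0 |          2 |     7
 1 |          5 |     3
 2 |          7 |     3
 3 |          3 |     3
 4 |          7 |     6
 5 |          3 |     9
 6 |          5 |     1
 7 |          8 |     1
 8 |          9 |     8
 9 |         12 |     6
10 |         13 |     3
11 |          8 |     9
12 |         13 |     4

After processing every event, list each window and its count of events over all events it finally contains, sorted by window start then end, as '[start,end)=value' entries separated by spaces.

i=0 t=2 v=7: → [2,4); WM=−∞
i=1 t=5 v=3: → [5,7); WM=3
i=2 t=7 v=3: → [7,9); WM=3
i=3 t=3 v=3: → [2,5); WM=5
i=4 t=7 v=6: → [7,9); WM=5
i=5 t=3 v=9: → [2,5); WM=5
i=6 t=5 v=1: → [5,7); WM=5
i=7 t=8 v=1: → [7,10); WM=6
i=8 t=9 v=8: → [7,11); WM=6
i=9 t=12 v=6: → [12,14); WM=10
i=10 t=13 v=3: → [12,15); WM=10
i=11 t=8 v=9: → [7,11); WM=11
i=12 t=13 v=4: → [12,15); WM=11

[2,5)=3 [5,7)=2 [7,11)=5 [12,15)=3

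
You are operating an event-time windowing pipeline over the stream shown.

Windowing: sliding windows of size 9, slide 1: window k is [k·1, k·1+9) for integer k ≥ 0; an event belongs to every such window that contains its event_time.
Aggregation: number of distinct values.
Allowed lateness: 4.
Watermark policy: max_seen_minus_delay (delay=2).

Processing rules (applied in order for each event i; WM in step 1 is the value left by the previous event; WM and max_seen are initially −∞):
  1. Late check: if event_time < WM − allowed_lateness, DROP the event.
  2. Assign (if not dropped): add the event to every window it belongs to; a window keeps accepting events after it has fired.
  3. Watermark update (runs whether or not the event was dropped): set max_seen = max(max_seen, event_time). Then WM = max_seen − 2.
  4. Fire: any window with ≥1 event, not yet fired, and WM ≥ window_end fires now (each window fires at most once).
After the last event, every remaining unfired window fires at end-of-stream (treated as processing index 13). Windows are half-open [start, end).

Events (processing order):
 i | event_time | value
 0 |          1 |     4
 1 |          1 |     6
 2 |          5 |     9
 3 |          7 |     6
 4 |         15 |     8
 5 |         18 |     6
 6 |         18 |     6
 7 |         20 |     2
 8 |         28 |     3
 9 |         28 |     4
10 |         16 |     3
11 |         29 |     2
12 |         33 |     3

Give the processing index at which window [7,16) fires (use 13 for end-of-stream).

i=0 t=1 v=4: → [1,10),[0,9); WM=-1
i=1 t=1 v=6: → [1,10),[0,9); WM=-1
i=2 t=5 v=9: → [5,14),[4,13),[3,12),[2,11),[1,10),[0,9); WM=3
i=3 t=7 v=6: → [7,16),[6,15),[5,14),[4,13),[3,12),[2,11),[1,10),[0,9); WM=5
i=4 t=15 v=8: → [15,24),[14,23),[13,22),[12,21),[11,20),[10,19),[9,18),[8,17),[7,16); WM=13; [0,9) fires=3 [1,10) fires=3 [2,11) fires=2 [3,12) fires=2 [4,13) fires=2
i=5 t=18 v=6: → [18,27),[17,26),[16,25),[15,24),[14,23),[13,22),[12,21),[11,20),[10,19); WM=16; [5,14) fires=2 [6,15) fires=1 [7,16) fires=2
i=6 t=18 v=6: → [18,27),[17,26),[16,25),[15,24),[14,23),[13,22),[12,21),[11,20),[10,19); WM=16
i=7 t=20 v=2: → [20,29),[19,28),[18,27),[17,26),[16,25),[15,24),[14,23),[13,22),[12,21); WM=18; [8,17) fires=1 [9,18) fires=1
i=8 t=28 v=3: → [28,37),[27,36),[26,35),[25,34),[24,33),[23,32),[22,31),[21,30),[20,29); WM=26; [10,19) fires=2 [11,20) fires=2 [12,21) fires=3 [13,22) fires=3 [14,23) fires=3 [15,24) fires=3 [16,25) fires=2 [17,26) fires=2
i=9 t=28 v=4: → [28,37),[27,36),[26,35),[25,34),[24,33),[23,32),[22,31),[21,30),[20,29); WM=26
i=10 t=16 v=3: DROP (t<26-4); WM=26
i=11 t=29 v=2: → [29,38),[28,37),[27,36),[26,35),[25,34),[24,33),[23,32),[22,31),[21,30); WM=27; [18,27) fires=2
i=12 t=33 v=3: → [33,42),[32,41),[31,40),[30,39),[29,38),[28,37),[27,36),[26,35),[25,34); WM=31; [19,28) fires=1 [20,29) fires=3 [21,30) fires=3 [22,31) fires=3

5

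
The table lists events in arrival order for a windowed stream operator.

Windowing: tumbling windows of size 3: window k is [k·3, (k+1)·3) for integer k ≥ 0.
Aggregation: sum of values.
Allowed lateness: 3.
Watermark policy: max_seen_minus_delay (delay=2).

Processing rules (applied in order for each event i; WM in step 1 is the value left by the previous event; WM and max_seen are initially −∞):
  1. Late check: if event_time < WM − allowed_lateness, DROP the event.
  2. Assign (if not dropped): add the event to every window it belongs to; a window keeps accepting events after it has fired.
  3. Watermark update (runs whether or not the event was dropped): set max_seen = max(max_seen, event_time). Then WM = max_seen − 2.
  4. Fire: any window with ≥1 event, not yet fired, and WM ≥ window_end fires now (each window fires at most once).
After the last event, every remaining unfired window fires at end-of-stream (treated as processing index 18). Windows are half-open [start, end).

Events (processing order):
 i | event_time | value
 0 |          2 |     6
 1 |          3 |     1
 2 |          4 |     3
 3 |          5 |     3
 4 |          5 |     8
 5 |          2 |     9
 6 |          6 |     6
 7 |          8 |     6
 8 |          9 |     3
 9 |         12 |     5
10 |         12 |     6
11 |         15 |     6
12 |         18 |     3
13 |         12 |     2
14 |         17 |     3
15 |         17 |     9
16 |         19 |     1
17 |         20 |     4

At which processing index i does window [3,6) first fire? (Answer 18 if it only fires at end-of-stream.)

i=0 t=2 v=6: → [0,3); WM=0
i=1 t=3 v=1: → [3,6); WM=1
i=2 t=4 v=3: → [3,6); WM=2
i=3 t=5 v=3: → [3,6); WM=3; [0,3) fires=6
i=4 t=5 v=8: → [3,6); WM=3
i=5 t=2 v=9: → [0,3); WM=3
i=6 t=6 v=6: → [6,9); WM=4
i=7 t=8 v=6: → [6,9); WM=6; [3,6) fires=15
i=8 t=9 v=3: → [9,12); WM=7
i=9 t=12 v=5: → [12,15); WM=10; [6,9) fires=12
i=10 t=12 v=6: → [12,15); WM=10
i=11 t=15 v=6: → [15,18); WM=13; [9,12) fires=3
i=12 t=18 v=3: → [18,21); WM=16; [12,15) fires=11
i=13 t=12 v=2: DROP (t<16-3); WM=16
i=14 t=17 v=3: → [15,18); WM=16
i=15 t=17 v=9: → [15,18); WM=16
i=16 t=19 v=1: → [18,21); WM=17
i=17 t=20 v=4: → [18,21); WM=18; [15,18) fires=18

7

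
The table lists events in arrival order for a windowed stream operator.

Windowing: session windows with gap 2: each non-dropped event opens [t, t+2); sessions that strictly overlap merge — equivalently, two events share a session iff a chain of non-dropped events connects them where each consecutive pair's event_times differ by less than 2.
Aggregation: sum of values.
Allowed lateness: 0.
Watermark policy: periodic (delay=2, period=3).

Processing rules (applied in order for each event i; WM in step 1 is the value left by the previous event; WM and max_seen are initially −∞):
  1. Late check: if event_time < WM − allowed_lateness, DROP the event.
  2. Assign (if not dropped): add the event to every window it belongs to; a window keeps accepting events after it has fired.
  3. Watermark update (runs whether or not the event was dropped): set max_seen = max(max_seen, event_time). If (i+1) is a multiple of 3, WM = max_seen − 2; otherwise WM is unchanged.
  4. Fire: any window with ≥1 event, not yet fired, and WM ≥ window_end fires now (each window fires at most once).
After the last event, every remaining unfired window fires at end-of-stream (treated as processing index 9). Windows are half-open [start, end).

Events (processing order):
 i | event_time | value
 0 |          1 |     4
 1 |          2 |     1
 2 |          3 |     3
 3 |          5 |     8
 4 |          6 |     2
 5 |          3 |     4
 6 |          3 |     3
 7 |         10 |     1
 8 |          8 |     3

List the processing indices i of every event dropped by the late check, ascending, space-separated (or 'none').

6

i=0 t=1 v=4: → [1,3); WM=−∞
i=1 t=2 v=1: → [1,4); WM=−∞
i=2 t=3 v=3: → [1,5); WM=1
i=3 t=5 v=8: → [5,7); WM=1
i=4 t=6 v=2: → [5,8); WM=1
i=5 t=3 v=4: → [1,5); WM=4
i=6 t=3 v=3: DROP (t<4-0); WM=4
i=7 t=10 v=1: → [10,12); WM=4
i=8 t=8 v=3: → [8,10); WM=8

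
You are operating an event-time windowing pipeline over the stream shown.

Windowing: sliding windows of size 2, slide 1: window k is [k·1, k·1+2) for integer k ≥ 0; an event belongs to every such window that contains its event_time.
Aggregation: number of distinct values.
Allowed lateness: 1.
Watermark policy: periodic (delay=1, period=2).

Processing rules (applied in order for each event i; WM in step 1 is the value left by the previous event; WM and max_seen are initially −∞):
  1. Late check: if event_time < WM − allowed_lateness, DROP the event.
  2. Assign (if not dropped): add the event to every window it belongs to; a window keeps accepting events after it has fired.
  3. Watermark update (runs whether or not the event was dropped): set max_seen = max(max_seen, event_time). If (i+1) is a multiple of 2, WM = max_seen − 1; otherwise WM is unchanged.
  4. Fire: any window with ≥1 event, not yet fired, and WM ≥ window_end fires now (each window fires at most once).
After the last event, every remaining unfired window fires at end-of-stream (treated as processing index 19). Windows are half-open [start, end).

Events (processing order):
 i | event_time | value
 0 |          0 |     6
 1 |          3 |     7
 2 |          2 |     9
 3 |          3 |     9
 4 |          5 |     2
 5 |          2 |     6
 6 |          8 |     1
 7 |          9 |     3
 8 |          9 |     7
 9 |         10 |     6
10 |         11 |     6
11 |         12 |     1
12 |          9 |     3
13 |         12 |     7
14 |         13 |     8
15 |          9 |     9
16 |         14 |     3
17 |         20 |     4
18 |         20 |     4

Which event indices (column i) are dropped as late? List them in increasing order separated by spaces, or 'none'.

12 15

i=0 t=0 v=6: → [0,2); WM=−∞
i=1 t=3 v=7: → [3,5),[2,4); WM=2; [0,2) fires=1
i=2 t=2 v=9: → [2,4),[1,3); WM=2
i=3 t=3 v=9: → [3,5),[2,4); WM=2
i=4 t=5 v=2: → [5,7),[4,6); WM=2
i=5 t=2 v=6: → [2,4),[1,3); WM=4; [1,3) fires=2 [2,4) fires=3
i=6 t=8 v=1: → [8,10),[7,9); WM=4
i=7 t=9 v=3: → [9,11),[8,10); WM=8; [3,5) fires=2 [4,6) fires=1 [5,7) fires=1
i=8 t=9 v=7: → [9,11),[8,10); WM=8
i=9 t=10 v=6: → [10,12),[9,11); WM=9; [7,9) fires=1
i=10 t=11 v=6: → [11,13),[10,12); WM=9
i=11 t=12 v=1: → [12,14),[11,13); WM=11; [8,10) fires=3 [9,11) fires=3
i=12 t=9 v=3: DROP (t<11-1); WM=11
i=13 t=12 v=7: → [12,14),[11,13); WM=11
i=14 t=13 v=8: → [13,15),[12,14); WM=11
i=15 t=9 v=9: DROP (t<11-1); WM=12; [10,12) fires=1
i=16 t=14 v=3: → [14,16),[13,15); WM=12
i=17 t=20 v=4: → [20,22),[19,21); WM=19; [11,13) fires=3 [12,14) fires=3 [13,15) fires=2 [14,16) fires=1
i=18 t=20 v=4: → [20,22),[19,21); WM=19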